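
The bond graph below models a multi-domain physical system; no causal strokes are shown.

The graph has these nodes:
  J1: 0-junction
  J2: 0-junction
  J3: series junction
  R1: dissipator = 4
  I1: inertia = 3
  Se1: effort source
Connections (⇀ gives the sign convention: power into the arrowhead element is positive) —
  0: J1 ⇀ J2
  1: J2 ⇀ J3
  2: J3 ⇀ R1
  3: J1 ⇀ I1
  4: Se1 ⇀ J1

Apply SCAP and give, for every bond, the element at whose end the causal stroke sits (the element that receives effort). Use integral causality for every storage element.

b0 stroke at J2
b1 stroke at J3
b2 stroke at R1
b3 stroke at I1
b4 stroke at J1

b4 stroke→J1  (source Se1 imposes e)
b0 stroke→J2  (0-jn J1 has e-setter on 4)
b3 stroke→I1  (J1: bond 4 brought effort, rest push out)
b1 stroke→J3  (0-jn J2 has e-setter on 0)
b2 stroke→R1  (closing 1-jn rule on J3)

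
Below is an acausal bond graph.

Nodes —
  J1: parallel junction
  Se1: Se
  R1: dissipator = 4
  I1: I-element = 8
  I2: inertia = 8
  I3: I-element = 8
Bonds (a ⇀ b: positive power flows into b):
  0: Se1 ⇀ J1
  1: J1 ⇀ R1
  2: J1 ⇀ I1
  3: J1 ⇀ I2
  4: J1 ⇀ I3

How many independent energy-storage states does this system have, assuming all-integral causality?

3  (I1, I2, I3 all integral)

b0 |J1  (Se1: effort source, stroke at far end)
b1 |R1  (common-e at J1 fixed by 0)
b2 |I1  (0-jn J1 has e-setter on 0)
b3 |I2  (common-e at J1 fixed by 0)
b4 |I3  (J1 effort already set via bond 0)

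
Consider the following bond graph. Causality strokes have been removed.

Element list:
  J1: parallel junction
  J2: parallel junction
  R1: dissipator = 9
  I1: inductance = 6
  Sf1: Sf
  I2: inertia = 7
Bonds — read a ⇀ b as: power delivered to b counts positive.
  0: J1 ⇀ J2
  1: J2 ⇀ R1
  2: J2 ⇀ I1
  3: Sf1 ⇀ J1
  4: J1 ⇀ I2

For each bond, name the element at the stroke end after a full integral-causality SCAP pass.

bond 0 |J1
bond 1 |J2
bond 2 |I1
bond 3 |Sf1
bond 4 |I2

#3 stroke at Sf1  (source Sf1 imposes f)
#2 stroke at I1  (I1: I, integral causality)
#4 stroke at I2  (I2 integral (f out))
#0 stroke at J1  (only one effort-in slot at J1)
#1 stroke at J2  (J2: last free bond brings effort in)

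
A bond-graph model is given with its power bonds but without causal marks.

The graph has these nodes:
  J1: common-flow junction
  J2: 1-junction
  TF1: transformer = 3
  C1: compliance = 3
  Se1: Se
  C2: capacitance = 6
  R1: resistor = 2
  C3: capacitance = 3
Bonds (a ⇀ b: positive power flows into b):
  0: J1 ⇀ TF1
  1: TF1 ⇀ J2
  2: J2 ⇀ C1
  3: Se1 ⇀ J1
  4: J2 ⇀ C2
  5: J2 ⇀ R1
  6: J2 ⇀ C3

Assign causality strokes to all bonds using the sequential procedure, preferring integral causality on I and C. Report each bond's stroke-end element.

b3 →J1  (source Se1 imposes e)
b0 →TF1  (closing 1-jn rule on J1)
b1 →J2  (TF1: transformer flips bond 0)
b2 →J2  (C1 outputs effort q/C1)
b4 →J2  (prefer integral on C2)
b6 →J2  (C3 outputs effort q/C3)
b5 →R1  (closing 1-jn rule on J2)

β0 →TF1
β1 →J2
β2 →J2
β3 →J1
β4 →J2
β5 →R1
β6 →J2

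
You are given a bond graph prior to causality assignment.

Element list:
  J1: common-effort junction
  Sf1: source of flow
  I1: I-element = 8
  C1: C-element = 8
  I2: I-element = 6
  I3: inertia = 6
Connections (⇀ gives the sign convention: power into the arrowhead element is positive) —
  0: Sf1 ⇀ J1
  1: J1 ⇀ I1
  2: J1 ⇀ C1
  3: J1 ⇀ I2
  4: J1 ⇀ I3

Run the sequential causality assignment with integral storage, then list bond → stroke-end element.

b0 |Sf1
b1 |I1
b2 |J1
b3 |I2
b4 |I3

#0 stroke→Sf1  (Sf1 (Sf) sets flow on bond)
#1 stroke→I1  (I1: I, integral causality)
#2 stroke→J1  (C1 integral (e out))
#3 stroke→I2  (0-jn J1 has e-setter on 2)
#4 stroke→I3  (0-jn J1 has e-setter on 2)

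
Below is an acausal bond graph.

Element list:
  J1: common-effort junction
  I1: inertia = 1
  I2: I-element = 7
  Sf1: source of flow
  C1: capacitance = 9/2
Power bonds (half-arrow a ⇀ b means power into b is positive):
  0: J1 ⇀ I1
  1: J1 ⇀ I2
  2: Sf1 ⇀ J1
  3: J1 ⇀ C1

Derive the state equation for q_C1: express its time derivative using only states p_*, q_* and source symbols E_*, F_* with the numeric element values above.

dq_C1/dt = F_Sf1 - p_I1 - p_I2/7

β2 |Sf1  (Sf1 fixes flow; stroke at Sf1)
β0 |I1  (I1 integral (f out))
β1 |I2  (prefer integral on I2)
β3 |J1  (J1 needs exactly one e-in)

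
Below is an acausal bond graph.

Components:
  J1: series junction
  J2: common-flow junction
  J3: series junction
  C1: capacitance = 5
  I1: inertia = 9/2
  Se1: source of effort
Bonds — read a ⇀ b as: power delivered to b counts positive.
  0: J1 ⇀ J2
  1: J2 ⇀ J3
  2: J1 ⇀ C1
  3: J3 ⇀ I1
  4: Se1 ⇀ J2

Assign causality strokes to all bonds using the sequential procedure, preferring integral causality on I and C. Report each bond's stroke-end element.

β4 stroke→J2  (Se1: effort source, stroke at far end)
β2 stroke→J1  (C1: C, integral causality)
β0 stroke→J2  (closing 1-jn rule on J1)
β1 stroke→J3  (closing 1-jn rule on J2)
β3 stroke→I1  (J3 needs exactly one f-in)

bond 0 stroke→J2
bond 1 stroke→J3
bond 2 stroke→J1
bond 3 stroke→I1
bond 4 stroke→J2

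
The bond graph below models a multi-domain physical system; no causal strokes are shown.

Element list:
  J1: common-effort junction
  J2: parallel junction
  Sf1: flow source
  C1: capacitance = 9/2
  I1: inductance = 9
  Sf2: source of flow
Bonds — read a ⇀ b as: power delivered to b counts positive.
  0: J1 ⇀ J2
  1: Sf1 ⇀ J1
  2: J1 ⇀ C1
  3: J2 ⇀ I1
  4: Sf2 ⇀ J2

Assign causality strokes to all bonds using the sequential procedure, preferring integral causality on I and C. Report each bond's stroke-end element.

bond 0 |J2
bond 1 |Sf1
bond 2 |J1
bond 3 |I1
bond 4 |Sf2

#1 |Sf1  (Sf1: flow source, stroke at near end)
#4 |Sf2  (Sf2 (Sf) sets flow on bond)
#2 |J1  (prefer integral on C1)
#0 |J2  (J1: bond 2 brought effort, rest push out)
#3 |I1  (0-jn J2 has e-setter on 0)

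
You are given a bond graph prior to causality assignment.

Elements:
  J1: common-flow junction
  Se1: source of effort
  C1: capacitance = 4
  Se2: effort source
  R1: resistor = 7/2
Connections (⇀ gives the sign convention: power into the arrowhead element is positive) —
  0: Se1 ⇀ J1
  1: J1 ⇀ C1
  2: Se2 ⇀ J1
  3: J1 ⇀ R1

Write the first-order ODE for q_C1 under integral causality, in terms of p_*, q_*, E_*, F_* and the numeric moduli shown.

dq_C1/dt = 2*E_Se1/7 + 2*E_Se2/7 - q_C1/14

bond 0 →J1  (source Se1 imposes e)
bond 2 →J1  (Se2 fixes effort; stroke away)
bond 1 →J1  (prefer integral on C1)
bond 3 →R1  (J1: last free bond brings flow in)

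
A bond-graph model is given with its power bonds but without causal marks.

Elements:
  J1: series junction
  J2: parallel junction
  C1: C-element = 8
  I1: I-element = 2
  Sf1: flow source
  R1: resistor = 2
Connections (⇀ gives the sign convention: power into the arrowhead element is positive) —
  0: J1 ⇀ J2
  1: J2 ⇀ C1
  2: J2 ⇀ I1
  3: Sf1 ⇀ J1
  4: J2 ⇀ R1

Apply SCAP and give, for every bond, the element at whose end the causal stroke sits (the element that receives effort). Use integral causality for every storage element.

#0 stroke→J1
#1 stroke→J2
#2 stroke→I1
#3 stroke→Sf1
#4 stroke→R1

β3 |Sf1  (Sf1: flow source, stroke at near end)
β0 |J1  (common-f at J1 fixed by 3)
β1 |J2  (C1 outputs effort q/C1)
β2 |I1  (0-jn J2 has e-setter on 1)
β4 |R1  (J2: bond 1 brought effort, rest push out)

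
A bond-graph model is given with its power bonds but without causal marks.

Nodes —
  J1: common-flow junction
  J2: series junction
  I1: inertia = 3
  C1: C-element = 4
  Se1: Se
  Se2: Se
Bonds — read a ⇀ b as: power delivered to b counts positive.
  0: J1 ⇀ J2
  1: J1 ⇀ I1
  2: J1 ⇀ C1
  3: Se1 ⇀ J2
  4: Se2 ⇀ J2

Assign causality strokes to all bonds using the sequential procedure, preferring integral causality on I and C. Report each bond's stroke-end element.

b3 →J2  (Se1 fixes effort; stroke away)
b4 →J2  (source Se2 imposes e)
b0 →J1  (J2: last free bond brings flow in)
b1 →I1  (prefer integral on I1)
b2 →J1  (J1 flow already set via bond 1)

b0 →J1
b1 →I1
b2 →J1
b3 →J2
b4 →J2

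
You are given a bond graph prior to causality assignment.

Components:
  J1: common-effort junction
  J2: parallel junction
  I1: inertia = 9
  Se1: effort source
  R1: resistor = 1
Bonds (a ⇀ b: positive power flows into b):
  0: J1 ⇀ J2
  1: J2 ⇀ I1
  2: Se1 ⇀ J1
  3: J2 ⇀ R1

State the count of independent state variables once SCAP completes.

#2 |J1  (source Se1 imposes e)
#0 |J2  (J1: bond 2 brought effort, rest push out)
#1 |I1  (0-jn J2 has e-setter on 0)
#3 |R1  (0-jn J2 has e-setter on 0)

1  (I1 all integral)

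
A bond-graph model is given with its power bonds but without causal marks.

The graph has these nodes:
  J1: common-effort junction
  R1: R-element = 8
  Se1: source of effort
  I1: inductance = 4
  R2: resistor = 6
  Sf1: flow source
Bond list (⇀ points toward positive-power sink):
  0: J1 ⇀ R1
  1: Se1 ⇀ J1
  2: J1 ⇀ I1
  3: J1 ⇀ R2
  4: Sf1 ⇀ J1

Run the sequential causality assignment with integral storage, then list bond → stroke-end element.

b1 stroke→J1  (Se1 fixes effort; stroke away)
b4 stroke→Sf1  (source Sf1 imposes f)
b0 stroke→R1  (J1 effort already set via bond 1)
b2 stroke→I1  (J1 effort already set via bond 1)
b3 stroke→R2  (J1: bond 1 brought effort, rest push out)

#0 stroke at R1
#1 stroke at J1
#2 stroke at I1
#3 stroke at R2
#4 stroke at Sf1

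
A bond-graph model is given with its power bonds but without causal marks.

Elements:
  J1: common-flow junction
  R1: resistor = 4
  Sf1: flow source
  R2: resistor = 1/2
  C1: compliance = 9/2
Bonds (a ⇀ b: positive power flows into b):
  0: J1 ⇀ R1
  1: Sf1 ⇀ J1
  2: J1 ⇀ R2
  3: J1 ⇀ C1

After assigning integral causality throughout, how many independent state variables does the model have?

b1 |Sf1  (Sf1 fixes flow; stroke at Sf1)
b0 |J1  (J1: bond 1 brought flow, rest push out)
b2 |J1  (common-f at J1 fixed by 1)
b3 |J1  (J1: bond 1 brought flow, rest push out)

1  (C1 all integral)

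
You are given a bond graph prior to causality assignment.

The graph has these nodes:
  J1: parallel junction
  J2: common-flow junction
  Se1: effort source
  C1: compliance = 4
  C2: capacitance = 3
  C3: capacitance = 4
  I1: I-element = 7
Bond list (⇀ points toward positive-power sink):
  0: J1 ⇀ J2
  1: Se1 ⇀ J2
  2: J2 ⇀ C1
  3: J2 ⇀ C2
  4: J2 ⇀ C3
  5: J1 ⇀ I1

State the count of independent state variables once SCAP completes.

4  (C1, C2, C3, I1 all integral)

b1 →J2  (Se1 fixes effort; stroke away)
b2 →J2  (C1: C, integral causality)
b3 →J2  (prefer integral on C2)
b4 →J2  (C3: C, integral causality)
b0 →J1  (J2 needs exactly one f-in)
b5 →I1  (0-jn J1 has e-setter on 0)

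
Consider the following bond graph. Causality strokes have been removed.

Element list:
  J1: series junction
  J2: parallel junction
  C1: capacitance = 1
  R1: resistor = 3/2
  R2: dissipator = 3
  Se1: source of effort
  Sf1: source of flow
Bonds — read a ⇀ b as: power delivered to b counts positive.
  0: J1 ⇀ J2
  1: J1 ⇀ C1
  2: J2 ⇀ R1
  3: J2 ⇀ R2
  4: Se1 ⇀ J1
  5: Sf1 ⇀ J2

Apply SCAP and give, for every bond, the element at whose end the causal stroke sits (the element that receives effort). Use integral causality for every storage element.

bond 4 stroke→J1  (Se1 fixes effort; stroke away)
bond 5 stroke→Sf1  (Sf1 fixes flow; stroke at Sf1)
bond 1 stroke→J1  (C1 outputs effort q/C1)
bond 0 stroke→J2  (closing 1-jn rule on J1)
bond 2 stroke→R1  (J2: bond 0 brought effort, rest push out)
bond 3 stroke→R2  (J2: bond 0 brought effort, rest push out)

β0 |J2
β1 |J1
β2 |R1
β3 |R2
β4 |J1
β5 |Sf1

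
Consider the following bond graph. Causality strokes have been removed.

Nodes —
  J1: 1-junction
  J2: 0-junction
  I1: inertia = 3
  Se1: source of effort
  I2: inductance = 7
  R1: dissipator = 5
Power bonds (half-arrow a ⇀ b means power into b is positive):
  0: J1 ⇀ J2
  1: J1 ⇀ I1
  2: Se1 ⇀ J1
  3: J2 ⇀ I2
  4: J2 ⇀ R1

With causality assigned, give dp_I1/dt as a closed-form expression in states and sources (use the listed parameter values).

dp_I1/dt = E_Se1 - 5*p_I1/3 + 5*p_I2/7

#2 stroke→J1  (source Se1 imposes e)
#1 stroke→I1  (I1 integral (f out))
#0 stroke→J1  (1-jn J1 has f-setter on 1)
#3 stroke→I2  (I2 integral (f out))
#4 stroke→J2  (only one effort-in slot at J2)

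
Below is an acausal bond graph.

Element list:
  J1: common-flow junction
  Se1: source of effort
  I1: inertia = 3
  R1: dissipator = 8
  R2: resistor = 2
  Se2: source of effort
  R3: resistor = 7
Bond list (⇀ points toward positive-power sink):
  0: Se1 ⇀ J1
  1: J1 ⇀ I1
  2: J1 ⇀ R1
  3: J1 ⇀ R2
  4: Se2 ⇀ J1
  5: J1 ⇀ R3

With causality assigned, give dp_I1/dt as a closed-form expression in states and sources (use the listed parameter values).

bond 0 stroke at J1  (Se1 fixes effort; stroke away)
bond 4 stroke at J1  (Se2 (Se) sets effort on bond)
bond 1 stroke at I1  (I1: I, integral causality)
bond 2 stroke at J1  (J1: bond 1 brought flow, rest push out)
bond 3 stroke at J1  (common-f at J1 fixed by 1)
bond 5 stroke at J1  (common-f at J1 fixed by 1)

dp_I1/dt = E_Se1 + E_Se2 - 17*p_I1/3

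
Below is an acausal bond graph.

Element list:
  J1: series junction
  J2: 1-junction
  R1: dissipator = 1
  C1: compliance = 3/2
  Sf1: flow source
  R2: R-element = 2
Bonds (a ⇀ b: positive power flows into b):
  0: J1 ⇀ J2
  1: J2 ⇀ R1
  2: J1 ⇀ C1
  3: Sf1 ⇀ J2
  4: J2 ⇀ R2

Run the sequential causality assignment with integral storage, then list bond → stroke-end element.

β3 stroke at Sf1  (Sf1 fixes flow; stroke at Sf1)
β0 stroke at J2  (1-jn J2 has f-setter on 3)
β1 stroke at J2  (common-f at J2 fixed by 3)
β4 stroke at J2  (J2: bond 3 brought flow, rest push out)
β2 stroke at J1  (J1 flow already set via bond 0)

#0 |J2
#1 |J2
#2 |J1
#3 |Sf1
#4 |J2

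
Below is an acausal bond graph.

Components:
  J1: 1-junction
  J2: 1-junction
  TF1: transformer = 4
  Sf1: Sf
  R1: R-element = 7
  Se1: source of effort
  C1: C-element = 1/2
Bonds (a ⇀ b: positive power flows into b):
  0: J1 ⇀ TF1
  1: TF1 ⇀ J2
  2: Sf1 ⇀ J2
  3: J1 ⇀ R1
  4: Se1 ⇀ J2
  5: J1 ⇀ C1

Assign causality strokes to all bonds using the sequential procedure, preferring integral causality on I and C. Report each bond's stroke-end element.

#2 stroke→Sf1  (Sf1 fixes flow; stroke at Sf1)
#4 stroke→J2  (Se1 (Se) sets effort on bond)
#1 stroke→J2  (J2 flow already set via bond 2)
#0 stroke→TF1  (TF TF1: opposite of bond 1)
#3 stroke→J1  (J1 flow already set via bond 0)
#5 stroke→J1  (common-f at J1 fixed by 0)

β0 stroke→TF1
β1 stroke→J2
β2 stroke→Sf1
β3 stroke→J1
β4 stroke→J2
β5 stroke→J1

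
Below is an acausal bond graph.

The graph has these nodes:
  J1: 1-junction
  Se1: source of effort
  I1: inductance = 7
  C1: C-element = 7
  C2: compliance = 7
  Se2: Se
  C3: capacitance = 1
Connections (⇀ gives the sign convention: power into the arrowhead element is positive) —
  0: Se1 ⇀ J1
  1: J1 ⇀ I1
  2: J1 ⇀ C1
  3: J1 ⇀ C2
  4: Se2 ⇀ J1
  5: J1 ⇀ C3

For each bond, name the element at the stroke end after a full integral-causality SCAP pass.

#0 |J1  (Se1 (Se) sets effort on bond)
#4 |J1  (Se2 fixes effort; stroke away)
#1 |I1  (I1 integral (f out))
#2 |J1  (1-jn J1 has f-setter on 1)
#3 |J1  (common-f at J1 fixed by 1)
#5 |J1  (1-jn J1 has f-setter on 1)

β0 stroke at J1
β1 stroke at I1
β2 stroke at J1
β3 stroke at J1
β4 stroke at J1
β5 stroke at J1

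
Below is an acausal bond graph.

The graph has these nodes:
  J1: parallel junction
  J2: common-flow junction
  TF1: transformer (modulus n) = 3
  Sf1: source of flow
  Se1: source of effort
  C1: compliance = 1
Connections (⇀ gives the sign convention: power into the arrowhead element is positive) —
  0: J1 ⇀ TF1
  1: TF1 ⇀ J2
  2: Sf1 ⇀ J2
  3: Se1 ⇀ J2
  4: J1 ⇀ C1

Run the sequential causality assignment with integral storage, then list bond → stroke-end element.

#0 →TF1
#1 →J2
#2 →Sf1
#3 →J2
#4 →J1

β2 →Sf1  (Sf1 fixes flow; stroke at Sf1)
β3 →J2  (Se1: effort source, stroke at far end)
β1 →J2  (1-jn J2 has f-setter on 2)
β0 →TF1  (TF1 one-in-one-out from 1)
β4 →J1  (J1 needs exactly one e-in)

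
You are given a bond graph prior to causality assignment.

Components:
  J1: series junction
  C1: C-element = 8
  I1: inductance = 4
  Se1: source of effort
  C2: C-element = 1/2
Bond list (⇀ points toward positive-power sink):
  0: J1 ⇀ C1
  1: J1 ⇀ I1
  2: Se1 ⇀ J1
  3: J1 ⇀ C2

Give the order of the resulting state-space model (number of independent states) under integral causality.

#2 →J1  (Se1 (Se) sets effort on bond)
#0 →J1  (C1 outputs effort q/C1)
#1 →I1  (I1 integral (f out))
#3 →J1  (common-f at J1 fixed by 1)

3  (C1, C2, I1 all integral)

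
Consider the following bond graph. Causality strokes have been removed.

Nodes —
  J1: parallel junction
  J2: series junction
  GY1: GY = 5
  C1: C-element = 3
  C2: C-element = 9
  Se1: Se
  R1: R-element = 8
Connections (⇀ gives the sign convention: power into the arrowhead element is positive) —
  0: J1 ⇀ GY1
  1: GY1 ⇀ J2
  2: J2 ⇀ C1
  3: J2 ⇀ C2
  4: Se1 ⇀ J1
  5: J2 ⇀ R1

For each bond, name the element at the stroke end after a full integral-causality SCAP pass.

#0 stroke→GY1
#1 stroke→GY1
#2 stroke→J2
#3 stroke→J2
#4 stroke→J1
#5 stroke→J2

b4 stroke at J1  (Se1: effort source, stroke at far end)
b0 stroke at GY1  (J1: bond 4 brought effort, rest push out)
b1 stroke at GY1  (through GY1, causality inverts; strokes same side of GY1)
b2 stroke at J2  (J2: bond 1 brought flow, rest push out)
b3 stroke at J2  (1-jn J2 has f-setter on 1)
b5 stroke at J2  (J2 flow already set via bond 1)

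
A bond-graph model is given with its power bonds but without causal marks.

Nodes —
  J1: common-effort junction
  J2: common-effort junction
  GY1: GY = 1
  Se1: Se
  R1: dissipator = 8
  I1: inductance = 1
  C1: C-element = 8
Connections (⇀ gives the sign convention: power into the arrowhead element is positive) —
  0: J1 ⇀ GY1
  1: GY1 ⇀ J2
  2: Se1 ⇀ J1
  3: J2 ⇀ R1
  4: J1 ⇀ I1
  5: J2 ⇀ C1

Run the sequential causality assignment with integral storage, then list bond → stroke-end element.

β2 →J1  (source Se1 imposes e)
β0 →GY1  (0-jn J1 has e-setter on 2)
β4 →I1  (J1 effort already set via bond 2)
β1 →GY1  (GY1: gyrator matches bond 0)
β5 →J2  (C1 outputs effort q/C1)
β3 →R1  (common-e at J2 fixed by 5)

bond 0 stroke→GY1
bond 1 stroke→GY1
bond 2 stroke→J1
bond 3 stroke→R1
bond 4 stroke→I1
bond 5 stroke→J2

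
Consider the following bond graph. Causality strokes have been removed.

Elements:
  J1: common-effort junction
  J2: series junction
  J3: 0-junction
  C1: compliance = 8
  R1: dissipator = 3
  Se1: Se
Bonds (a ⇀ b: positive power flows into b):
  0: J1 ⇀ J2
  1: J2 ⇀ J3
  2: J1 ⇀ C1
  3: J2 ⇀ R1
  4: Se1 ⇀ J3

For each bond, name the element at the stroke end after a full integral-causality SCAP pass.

bond 4 stroke at J3  (source Se1 imposes e)
bond 1 stroke at J2  (0-jn J3 has e-setter on 4)
bond 2 stroke at J1  (C1 integral (e out))
bond 0 stroke at J2  (J1: bond 2 brought effort, rest push out)
bond 3 stroke at R1  (closing 1-jn rule on J2)

β0 |J2
β1 |J2
β2 |J1
β3 |R1
β4 |J3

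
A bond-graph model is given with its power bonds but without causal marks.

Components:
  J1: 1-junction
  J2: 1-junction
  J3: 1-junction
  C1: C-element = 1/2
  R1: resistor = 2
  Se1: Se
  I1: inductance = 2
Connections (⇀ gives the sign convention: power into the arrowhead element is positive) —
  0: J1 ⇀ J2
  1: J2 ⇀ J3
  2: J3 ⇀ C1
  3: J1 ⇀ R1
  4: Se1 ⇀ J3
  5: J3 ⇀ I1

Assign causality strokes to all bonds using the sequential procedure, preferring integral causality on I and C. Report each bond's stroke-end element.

bond 0 |J2
bond 1 |J3
bond 2 |J3
bond 3 |J1
bond 4 |J3
bond 5 |I1

β4 stroke at J3  (Se1 (Se) sets effort on bond)
β2 stroke at J3  (C1: C, integral causality)
β5 stroke at I1  (I1: I, integral causality)
β1 stroke at J3  (J3: bond 5 brought flow, rest push out)
β0 stroke at J2  (1-jn J2 has f-setter on 1)
β3 stroke at J1  (J1: bond 0 brought flow, rest push out)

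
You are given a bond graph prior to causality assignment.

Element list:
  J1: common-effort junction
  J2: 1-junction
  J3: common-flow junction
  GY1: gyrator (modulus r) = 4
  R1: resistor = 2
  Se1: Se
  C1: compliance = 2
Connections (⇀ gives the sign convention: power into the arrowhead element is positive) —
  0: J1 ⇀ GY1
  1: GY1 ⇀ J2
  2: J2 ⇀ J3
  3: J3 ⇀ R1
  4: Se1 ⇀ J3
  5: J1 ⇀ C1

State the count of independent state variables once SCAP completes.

bond 4 →J3  (Se1 (Se) sets effort on bond)
bond 5 →J1  (C1 outputs effort q/C1)
bond 0 →GY1  (J1: bond 5 brought effort, rest push out)
bond 1 →GY1  (GY1: gyrator matches bond 0)
bond 2 →J2  (J2: bond 1 brought flow, rest push out)
bond 3 →J3  (common-f at J3 fixed by 2)

1  (C1 all integral)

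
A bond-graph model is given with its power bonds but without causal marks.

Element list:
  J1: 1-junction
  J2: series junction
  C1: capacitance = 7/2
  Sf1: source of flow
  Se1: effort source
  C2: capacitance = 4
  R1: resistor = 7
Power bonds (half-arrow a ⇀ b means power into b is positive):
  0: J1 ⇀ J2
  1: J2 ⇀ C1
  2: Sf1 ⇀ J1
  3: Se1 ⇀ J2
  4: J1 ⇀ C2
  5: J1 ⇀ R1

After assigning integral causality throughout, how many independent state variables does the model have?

β2 stroke→Sf1  (Sf1: flow source, stroke at near end)
β3 stroke→J2  (Se1: effort source, stroke at far end)
β0 stroke→J1  (J1 flow already set via bond 2)
β4 stroke→J1  (J1: bond 2 brought flow, rest push out)
β5 stroke→J1  (1-jn J1 has f-setter on 2)
β1 stroke→J2  (J2 flow already set via bond 0)

2  (C1, C2 all integral)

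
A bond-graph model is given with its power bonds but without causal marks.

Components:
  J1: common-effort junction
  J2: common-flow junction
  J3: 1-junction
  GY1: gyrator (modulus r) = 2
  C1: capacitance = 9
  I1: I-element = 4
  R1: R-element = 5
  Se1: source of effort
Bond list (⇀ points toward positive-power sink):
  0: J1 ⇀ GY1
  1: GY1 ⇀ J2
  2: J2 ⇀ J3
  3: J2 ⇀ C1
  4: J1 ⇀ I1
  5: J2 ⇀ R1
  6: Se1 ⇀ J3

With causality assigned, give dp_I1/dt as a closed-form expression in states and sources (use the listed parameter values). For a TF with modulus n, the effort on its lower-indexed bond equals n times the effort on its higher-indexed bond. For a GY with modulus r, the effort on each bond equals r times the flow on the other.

dp_I1/dt = 2*E_Se1/5 - p_I1/5 - 2*q_C1/45

#6 |J3  (Se1 fixes effort; stroke away)
#2 |J2  (J3: last free bond brings flow in)
#3 |J2  (C1 outputs effort q/C1)
#4 |I1  (prefer integral on I1)
#0 |J1  (J1 needs exactly one e-in)
#1 |J2  (GY1 both-in/both-out from 0)
#5 |R1  (J2 needs exactly one f-in)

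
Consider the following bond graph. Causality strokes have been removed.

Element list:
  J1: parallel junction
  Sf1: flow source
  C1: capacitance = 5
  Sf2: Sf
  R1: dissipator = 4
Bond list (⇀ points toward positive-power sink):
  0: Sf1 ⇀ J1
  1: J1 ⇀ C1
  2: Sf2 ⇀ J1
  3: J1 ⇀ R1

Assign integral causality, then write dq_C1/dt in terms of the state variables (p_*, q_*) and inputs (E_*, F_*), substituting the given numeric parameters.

dq_C1/dt = F_Sf1 + F_Sf2 - q_C1/20

b0 →Sf1  (source Sf1 imposes f)
b2 →Sf2  (Sf2 (Sf) sets flow on bond)
b1 →J1  (C1 outputs effort q/C1)
b3 →R1  (0-jn J1 has e-setter on 1)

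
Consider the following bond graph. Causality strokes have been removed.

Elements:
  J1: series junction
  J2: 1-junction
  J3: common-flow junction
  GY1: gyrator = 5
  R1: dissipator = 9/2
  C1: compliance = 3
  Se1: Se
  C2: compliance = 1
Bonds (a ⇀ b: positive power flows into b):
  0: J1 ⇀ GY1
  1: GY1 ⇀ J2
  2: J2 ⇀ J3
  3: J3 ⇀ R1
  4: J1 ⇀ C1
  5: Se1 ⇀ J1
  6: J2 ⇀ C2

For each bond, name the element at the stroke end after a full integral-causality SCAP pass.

bond 0 |GY1
bond 1 |GY1
bond 2 |J2
bond 3 |J3
bond 4 |J1
bond 5 |J1
bond 6 |J2

#5 |J1  (Se1 (Se) sets effort on bond)
#4 |J1  (C1: C, integral causality)
#0 |GY1  (J1 needs exactly one f-in)
#1 |GY1  (GY GY1: same side as bond 0)
#2 |J2  (common-f at J2 fixed by 1)
#6 |J2  (J2: bond 1 brought flow, rest push out)
#3 |J3  (1-jn J3 has f-setter on 2)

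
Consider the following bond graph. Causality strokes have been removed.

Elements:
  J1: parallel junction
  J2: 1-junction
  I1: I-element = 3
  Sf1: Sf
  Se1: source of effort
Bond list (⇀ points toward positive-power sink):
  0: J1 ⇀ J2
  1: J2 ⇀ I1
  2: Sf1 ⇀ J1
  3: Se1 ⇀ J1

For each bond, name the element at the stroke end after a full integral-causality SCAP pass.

#0 |J2
#1 |I1
#2 |Sf1
#3 |J1

β2 stroke at Sf1  (source Sf1 imposes f)
β3 stroke at J1  (Se1 fixes effort; stroke away)
β0 stroke at J2  (J1 effort already set via bond 3)
β1 stroke at I1  (J2: last free bond brings flow in)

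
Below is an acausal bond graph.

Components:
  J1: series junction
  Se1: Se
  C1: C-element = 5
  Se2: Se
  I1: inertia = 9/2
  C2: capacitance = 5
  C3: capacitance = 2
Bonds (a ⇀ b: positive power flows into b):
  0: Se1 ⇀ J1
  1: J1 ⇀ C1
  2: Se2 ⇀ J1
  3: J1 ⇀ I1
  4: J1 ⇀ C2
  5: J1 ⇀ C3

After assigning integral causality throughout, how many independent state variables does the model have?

#0 stroke→J1  (source Se1 imposes e)
#2 stroke→J1  (Se2 fixes effort; stroke away)
#1 stroke→J1  (C1 outputs effort q/C1)
#3 stroke→I1  (I1 outputs flow p/I1)
#4 stroke→J1  (J1: bond 3 brought flow, rest push out)
#5 stroke→J1  (1-jn J1 has f-setter on 3)

4  (C1, C2, C3, I1 all integral)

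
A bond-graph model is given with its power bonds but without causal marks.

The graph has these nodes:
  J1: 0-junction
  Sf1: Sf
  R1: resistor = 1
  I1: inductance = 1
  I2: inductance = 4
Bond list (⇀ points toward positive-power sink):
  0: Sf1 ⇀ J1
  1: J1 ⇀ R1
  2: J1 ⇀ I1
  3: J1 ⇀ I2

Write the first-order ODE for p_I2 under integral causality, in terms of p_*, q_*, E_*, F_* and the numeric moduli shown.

#0 |Sf1  (Sf1 (Sf) sets flow on bond)
#2 |I1  (I1 integral (f out))
#3 |I2  (I2 outputs flow p/I2)
#1 |J1  (J1 needs exactly one e-in)

dp_I2/dt = F_Sf1 - p_I1 - p_I2/4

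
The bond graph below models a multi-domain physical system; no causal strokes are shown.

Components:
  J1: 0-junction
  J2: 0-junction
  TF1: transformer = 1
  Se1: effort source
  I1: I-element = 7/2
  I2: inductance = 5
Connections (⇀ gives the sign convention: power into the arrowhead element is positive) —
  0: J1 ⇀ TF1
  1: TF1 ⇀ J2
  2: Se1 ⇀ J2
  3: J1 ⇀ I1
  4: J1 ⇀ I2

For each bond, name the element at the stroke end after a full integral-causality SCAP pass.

bond 2 stroke→J2  (Se1 fixes effort; stroke away)
bond 1 stroke→TF1  (common-e at J2 fixed by 2)
bond 0 stroke→J1  (TF1: transformer flips bond 1)
bond 3 stroke→I1  (common-e at J1 fixed by 0)
bond 4 stroke→I2  (0-jn J1 has e-setter on 0)

b0 stroke→J1
b1 stroke→TF1
b2 stroke→J2
b3 stroke→I1
b4 stroke→I2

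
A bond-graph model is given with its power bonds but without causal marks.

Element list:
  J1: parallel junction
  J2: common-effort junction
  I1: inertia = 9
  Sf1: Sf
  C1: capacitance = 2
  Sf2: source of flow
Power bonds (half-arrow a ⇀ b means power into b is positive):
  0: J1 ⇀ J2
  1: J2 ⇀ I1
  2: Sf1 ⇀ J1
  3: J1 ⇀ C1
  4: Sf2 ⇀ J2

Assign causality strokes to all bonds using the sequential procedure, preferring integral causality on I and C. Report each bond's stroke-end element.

b0 →J2
b1 →I1
b2 →Sf1
b3 →J1
b4 →Sf2

b2 stroke at Sf1  (Sf1 (Sf) sets flow on bond)
b4 stroke at Sf2  (Sf2: flow source, stroke at near end)
b1 stroke at I1  (I1 outputs flow p/I1)
b0 stroke at J2  (closing 0-jn rule on J2)
b3 stroke at J1  (closing 0-jn rule on J1)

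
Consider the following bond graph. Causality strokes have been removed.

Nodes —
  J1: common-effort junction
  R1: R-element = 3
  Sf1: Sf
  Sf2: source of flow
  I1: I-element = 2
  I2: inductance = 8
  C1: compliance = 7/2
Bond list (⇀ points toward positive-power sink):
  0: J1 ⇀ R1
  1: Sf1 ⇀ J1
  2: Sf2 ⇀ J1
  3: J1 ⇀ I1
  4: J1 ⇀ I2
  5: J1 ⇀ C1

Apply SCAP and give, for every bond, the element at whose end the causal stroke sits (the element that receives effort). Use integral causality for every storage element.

#0 stroke at R1
#1 stroke at Sf1
#2 stroke at Sf2
#3 stroke at I1
#4 stroke at I2
#5 stroke at J1

#1 →Sf1  (Sf1 (Sf) sets flow on bond)
#2 →Sf2  (Sf2 fixes flow; stroke at Sf2)
#3 →I1  (I1 outputs flow p/I1)
#4 →I2  (I2 integral (f out))
#5 →J1  (C1: C, integral causality)
#0 →R1  (J1 effort already set via bond 5)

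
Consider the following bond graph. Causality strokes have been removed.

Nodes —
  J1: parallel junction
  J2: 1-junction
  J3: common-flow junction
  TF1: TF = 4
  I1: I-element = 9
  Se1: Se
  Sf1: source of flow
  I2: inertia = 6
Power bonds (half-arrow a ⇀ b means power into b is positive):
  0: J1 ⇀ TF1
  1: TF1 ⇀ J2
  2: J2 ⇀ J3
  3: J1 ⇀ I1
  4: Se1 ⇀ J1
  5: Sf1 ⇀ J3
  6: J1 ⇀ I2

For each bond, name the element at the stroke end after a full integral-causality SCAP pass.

#0 stroke→TF1
#1 stroke→J2
#2 stroke→J3
#3 stroke→I1
#4 stroke→J1
#5 stroke→Sf1
#6 stroke→I2

bond 4 stroke→J1  (source Se1 imposes e)
bond 5 stroke→Sf1  (Sf1 fixes flow; stroke at Sf1)
bond 0 stroke→TF1  (common-e at J1 fixed by 4)
bond 3 stroke→I1  (J1: bond 4 brought effort, rest push out)
bond 6 stroke→I2  (J1: bond 4 brought effort, rest push out)
bond 2 stroke→J3  (common-f at J3 fixed by 5)
bond 1 stroke→J2  (TF1 one-in-one-out from 0)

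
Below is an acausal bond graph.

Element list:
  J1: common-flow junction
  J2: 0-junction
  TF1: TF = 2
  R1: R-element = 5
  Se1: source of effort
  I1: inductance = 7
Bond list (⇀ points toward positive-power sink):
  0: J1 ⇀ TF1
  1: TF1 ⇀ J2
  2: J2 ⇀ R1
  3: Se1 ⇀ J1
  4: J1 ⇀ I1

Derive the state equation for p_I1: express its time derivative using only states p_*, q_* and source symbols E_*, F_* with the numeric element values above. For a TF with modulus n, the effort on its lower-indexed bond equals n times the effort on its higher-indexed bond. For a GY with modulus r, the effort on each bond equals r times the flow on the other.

bond 3 →J1  (Se1 fixes effort; stroke away)
bond 4 →I1  (I1 outputs flow p/I1)
bond 0 →J1  (1-jn J1 has f-setter on 4)
bond 1 →TF1  (TF1: transformer flips bond 0)
bond 2 →J2  (J2: last free bond brings effort in)

dp_I1/dt = E_Se1 - 20*p_I1/7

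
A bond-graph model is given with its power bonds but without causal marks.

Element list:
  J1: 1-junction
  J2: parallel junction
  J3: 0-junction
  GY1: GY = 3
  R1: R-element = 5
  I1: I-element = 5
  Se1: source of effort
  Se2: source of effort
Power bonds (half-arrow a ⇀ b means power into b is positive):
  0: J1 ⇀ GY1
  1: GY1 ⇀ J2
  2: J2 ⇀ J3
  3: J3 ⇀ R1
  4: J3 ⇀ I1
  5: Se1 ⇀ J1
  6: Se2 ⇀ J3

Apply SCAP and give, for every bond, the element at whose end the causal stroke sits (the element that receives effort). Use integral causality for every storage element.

b5 →J1  (Se1 (Se) sets effort on bond)
b6 →J3  (Se2 fixes effort; stroke away)
b0 →GY1  (J1 needs exactly one f-in)
b2 →J2  (J3 effort already set via bond 6)
b3 →R1  (common-e at J3 fixed by 6)
b4 →I1  (J3: bond 6 brought effort, rest push out)
b1 →GY1  (through GY1, causality inverts; strokes same side of GY1)

β0 |GY1
β1 |GY1
β2 |J2
β3 |R1
β4 |I1
β5 |J1
β6 |J3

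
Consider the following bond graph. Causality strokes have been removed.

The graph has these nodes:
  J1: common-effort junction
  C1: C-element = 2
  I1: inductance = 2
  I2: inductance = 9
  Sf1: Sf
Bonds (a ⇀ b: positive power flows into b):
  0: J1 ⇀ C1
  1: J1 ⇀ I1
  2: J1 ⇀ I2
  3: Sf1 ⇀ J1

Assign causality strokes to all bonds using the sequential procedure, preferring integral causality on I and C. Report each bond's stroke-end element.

b0 stroke→J1
b1 stroke→I1
b2 stroke→I2
b3 stroke→Sf1

b3 stroke at Sf1  (Sf1 fixes flow; stroke at Sf1)
b0 stroke at J1  (C1 outputs effort q/C1)
b1 stroke at I1  (0-jn J1 has e-setter on 0)
b2 stroke at I2  (0-jn J1 has e-setter on 0)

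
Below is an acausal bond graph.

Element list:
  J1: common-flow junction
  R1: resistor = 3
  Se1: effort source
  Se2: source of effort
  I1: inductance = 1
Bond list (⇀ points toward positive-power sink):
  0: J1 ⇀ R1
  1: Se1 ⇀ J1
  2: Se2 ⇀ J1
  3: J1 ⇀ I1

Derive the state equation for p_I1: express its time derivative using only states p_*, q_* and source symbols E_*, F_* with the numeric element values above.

b1 →J1  (Se1 fixes effort; stroke away)
b2 →J1  (Se2: effort source, stroke at far end)
b3 →I1  (I1 integral (f out))
b0 →J1  (J1 flow already set via bond 3)

dp_I1/dt = E_Se1 + E_Se2 - 3*p_I1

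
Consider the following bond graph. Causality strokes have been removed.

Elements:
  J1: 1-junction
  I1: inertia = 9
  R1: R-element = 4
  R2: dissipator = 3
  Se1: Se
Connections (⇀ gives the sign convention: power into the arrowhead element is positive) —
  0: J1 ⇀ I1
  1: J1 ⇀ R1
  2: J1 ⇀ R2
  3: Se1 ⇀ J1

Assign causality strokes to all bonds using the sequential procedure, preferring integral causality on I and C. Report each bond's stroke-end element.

bond 3 stroke→J1  (source Se1 imposes e)
bond 0 stroke→I1  (I1: I, integral causality)
bond 1 stroke→J1  (1-jn J1 has f-setter on 0)
bond 2 stroke→J1  (common-f at J1 fixed by 0)

bond 0 stroke at I1
bond 1 stroke at J1
bond 2 stroke at J1
bond 3 stroke at J1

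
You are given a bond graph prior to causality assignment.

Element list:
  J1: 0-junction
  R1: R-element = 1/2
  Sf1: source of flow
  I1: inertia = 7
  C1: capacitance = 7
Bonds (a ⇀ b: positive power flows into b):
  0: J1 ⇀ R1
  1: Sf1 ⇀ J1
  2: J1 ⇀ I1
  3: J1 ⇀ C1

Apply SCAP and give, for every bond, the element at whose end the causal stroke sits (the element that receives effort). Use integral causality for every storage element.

#1 stroke at Sf1  (Sf1: flow source, stroke at near end)
#2 stroke at I1  (I1 outputs flow p/I1)
#3 stroke at J1  (C1: C, integral causality)
#0 stroke at R1  (J1: bond 3 brought effort, rest push out)

#0 stroke→R1
#1 stroke→Sf1
#2 stroke→I1
#3 stroke→J1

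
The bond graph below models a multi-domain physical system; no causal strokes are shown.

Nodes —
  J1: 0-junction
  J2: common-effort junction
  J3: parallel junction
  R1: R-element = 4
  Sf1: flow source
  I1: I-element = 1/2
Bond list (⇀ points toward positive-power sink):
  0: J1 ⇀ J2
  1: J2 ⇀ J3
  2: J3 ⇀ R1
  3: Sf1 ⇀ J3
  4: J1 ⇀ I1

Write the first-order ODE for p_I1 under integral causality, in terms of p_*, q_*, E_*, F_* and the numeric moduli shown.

β3 |Sf1  (source Sf1 imposes f)
β4 |I1  (prefer integral on I1)
β0 |J1  (J1: last free bond brings effort in)
β1 |J2  (J2 needs exactly one e-in)
β2 |J3  (only one effort-in slot at J3)

dp_I1/dt = 4*F_Sf1 - 8*p_I1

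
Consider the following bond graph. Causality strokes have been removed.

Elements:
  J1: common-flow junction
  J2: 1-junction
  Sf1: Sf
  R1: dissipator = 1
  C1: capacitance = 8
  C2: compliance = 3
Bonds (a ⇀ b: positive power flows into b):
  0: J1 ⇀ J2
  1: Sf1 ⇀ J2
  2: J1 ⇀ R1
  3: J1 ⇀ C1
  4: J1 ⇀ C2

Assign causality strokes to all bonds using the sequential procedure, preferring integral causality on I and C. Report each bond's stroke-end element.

β0 stroke at J2
β1 stroke at Sf1
β2 stroke at J1
β3 stroke at J1
β4 stroke at J1

b1 stroke at Sf1  (Sf1 (Sf) sets flow on bond)
b0 stroke at J2  (J2: bond 1 brought flow, rest push out)
b2 stroke at J1  (J1 flow already set via bond 0)
b3 stroke at J1  (common-f at J1 fixed by 0)
b4 stroke at J1  (J1 flow already set via bond 0)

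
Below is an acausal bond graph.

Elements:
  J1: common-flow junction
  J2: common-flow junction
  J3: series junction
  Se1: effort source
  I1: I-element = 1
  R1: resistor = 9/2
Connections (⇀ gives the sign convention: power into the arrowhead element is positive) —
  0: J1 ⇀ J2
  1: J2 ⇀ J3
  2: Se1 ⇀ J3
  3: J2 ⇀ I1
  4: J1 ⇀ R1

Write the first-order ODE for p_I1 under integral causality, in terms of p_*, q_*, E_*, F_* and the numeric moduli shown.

dp_I1/dt = E_Se1 - 9*p_I1/2

bond 2 stroke at J3  (Se1 fixes effort; stroke away)
bond 1 stroke at J2  (closing 1-jn rule on J3)
bond 3 stroke at I1  (prefer integral on I1)
bond 0 stroke at J2  (J2 flow already set via bond 3)
bond 4 stroke at J1  (1-jn J1 has f-setter on 0)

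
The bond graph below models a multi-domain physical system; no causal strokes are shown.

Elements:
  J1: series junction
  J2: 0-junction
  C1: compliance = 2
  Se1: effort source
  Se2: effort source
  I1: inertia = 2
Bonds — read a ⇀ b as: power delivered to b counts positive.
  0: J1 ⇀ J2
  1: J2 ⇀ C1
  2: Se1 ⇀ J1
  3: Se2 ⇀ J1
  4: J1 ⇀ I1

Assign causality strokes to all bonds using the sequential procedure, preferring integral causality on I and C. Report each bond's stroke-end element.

b0 →J1
b1 →J2
b2 →J1
b3 →J1
b4 →I1

b2 →J1  (Se1 (Se) sets effort on bond)
b3 →J1  (Se2 (Se) sets effort on bond)
b1 →J2  (prefer integral on C1)
b0 →J1  (J2: bond 1 brought effort, rest push out)
b4 →I1  (J1 needs exactly one f-in)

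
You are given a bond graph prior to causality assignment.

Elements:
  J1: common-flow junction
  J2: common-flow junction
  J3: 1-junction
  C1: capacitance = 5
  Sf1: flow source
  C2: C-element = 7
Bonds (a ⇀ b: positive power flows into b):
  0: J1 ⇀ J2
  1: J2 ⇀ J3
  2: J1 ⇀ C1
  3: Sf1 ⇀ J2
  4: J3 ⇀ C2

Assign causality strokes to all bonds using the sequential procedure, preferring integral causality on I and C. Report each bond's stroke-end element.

#3 stroke at Sf1  (Sf1: flow source, stroke at near end)
#0 stroke at J2  (J2: bond 3 brought flow, rest push out)
#1 stroke at J2  (1-jn J2 has f-setter on 3)
#4 stroke at J3  (J3 flow already set via bond 1)
#2 stroke at J1  (1-jn J1 has f-setter on 0)

b0 stroke→J2
b1 stroke→J2
b2 stroke→J1
b3 stroke→Sf1
b4 stroke→J3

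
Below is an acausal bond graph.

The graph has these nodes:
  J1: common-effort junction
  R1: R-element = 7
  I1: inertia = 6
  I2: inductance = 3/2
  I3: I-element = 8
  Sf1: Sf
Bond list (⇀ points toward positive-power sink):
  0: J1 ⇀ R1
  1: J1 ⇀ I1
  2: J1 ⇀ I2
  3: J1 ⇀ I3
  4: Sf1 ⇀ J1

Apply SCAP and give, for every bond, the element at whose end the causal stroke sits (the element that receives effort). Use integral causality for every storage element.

β0 →J1
β1 →I1
β2 →I2
β3 →I3
β4 →Sf1

β4 stroke→Sf1  (Sf1 fixes flow; stroke at Sf1)
β1 stroke→I1  (prefer integral on I1)
β2 stroke→I2  (I2 integral (f out))
β3 stroke→I3  (prefer integral on I3)
β0 stroke→J1  (J1 needs exactly one e-in)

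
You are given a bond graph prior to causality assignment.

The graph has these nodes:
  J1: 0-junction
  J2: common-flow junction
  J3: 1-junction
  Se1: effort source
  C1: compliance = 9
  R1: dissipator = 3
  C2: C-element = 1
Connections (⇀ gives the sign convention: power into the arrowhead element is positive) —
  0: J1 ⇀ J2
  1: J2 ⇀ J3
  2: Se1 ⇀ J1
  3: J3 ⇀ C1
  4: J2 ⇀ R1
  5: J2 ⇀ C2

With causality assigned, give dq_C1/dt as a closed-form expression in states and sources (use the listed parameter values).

dq_C1/dt = E_Se1/3 - q_C1/27 - q_C2/3

bond 2 stroke→J1  (Se1: effort source, stroke at far end)
bond 0 stroke→J2  (J1: bond 2 brought effort, rest push out)
bond 3 stroke→J3  (C1 outputs effort q/C1)
bond 1 stroke→J2  (only one flow-in slot at J3)
bond 5 stroke→J2  (C2 integral (e out))
bond 4 stroke→R1  (J2 needs exactly one f-in)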